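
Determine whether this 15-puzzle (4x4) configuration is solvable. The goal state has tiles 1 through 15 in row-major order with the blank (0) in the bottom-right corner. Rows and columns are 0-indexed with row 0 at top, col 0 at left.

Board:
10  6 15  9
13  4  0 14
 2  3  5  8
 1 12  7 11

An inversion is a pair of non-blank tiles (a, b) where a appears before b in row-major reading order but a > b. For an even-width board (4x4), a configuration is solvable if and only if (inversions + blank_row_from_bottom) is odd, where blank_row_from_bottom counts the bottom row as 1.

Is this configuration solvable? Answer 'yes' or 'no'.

Answer: yes

Derivation:
Inversions: 60
Blank is in row 1 (0-indexed from top), which is row 3 counting from the bottom (bottom = 1).
60 + 3 = 63, which is odd, so the puzzle is solvable.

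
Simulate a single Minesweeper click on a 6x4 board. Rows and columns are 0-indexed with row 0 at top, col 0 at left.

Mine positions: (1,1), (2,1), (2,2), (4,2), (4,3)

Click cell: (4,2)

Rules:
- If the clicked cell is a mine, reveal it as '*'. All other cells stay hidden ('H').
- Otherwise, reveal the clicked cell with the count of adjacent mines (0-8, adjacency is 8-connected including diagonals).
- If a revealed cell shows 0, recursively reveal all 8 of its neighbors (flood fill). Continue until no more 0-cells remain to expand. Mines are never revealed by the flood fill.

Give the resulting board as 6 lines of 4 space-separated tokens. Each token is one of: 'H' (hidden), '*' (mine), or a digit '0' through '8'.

H H H H
H H H H
H H H H
H H H H
H H * H
H H H H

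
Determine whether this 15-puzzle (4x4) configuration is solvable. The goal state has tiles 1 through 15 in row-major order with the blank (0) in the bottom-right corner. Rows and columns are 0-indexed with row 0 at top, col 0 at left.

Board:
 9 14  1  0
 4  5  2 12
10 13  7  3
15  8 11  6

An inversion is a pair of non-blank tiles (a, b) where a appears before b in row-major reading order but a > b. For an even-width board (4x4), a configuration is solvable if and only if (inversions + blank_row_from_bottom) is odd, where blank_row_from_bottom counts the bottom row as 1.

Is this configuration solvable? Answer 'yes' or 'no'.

Answer: no

Derivation:
Inversions: 46
Blank is in row 0 (0-indexed from top), which is row 4 counting from the bottom (bottom = 1).
46 + 4 = 50, which is even, so the puzzle is not solvable.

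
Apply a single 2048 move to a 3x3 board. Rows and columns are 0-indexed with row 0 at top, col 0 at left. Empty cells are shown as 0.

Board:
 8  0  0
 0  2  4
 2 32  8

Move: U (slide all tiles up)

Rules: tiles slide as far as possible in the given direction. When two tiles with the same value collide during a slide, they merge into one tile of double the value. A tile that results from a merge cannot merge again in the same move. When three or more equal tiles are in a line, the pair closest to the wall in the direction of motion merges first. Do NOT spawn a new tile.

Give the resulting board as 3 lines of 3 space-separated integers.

Slide up:
col 0: [8, 0, 2] -> [8, 2, 0]
col 1: [0, 2, 32] -> [2, 32, 0]
col 2: [0, 4, 8] -> [4, 8, 0]

Answer:  8  2  4
 2 32  8
 0  0  0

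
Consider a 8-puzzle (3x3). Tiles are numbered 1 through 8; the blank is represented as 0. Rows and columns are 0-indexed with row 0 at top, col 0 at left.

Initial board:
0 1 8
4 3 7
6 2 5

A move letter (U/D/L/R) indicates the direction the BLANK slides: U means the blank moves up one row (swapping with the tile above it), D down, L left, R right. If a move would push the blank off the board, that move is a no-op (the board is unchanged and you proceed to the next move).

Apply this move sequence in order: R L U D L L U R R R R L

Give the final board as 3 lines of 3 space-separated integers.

After move 1 (R):
1 0 8
4 3 7
6 2 5

After move 2 (L):
0 1 8
4 3 7
6 2 5

After move 3 (U):
0 1 8
4 3 7
6 2 5

After move 4 (D):
4 1 8
0 3 7
6 2 5

After move 5 (L):
4 1 8
0 3 7
6 2 5

After move 6 (L):
4 1 8
0 3 7
6 2 5

After move 7 (U):
0 1 8
4 3 7
6 2 5

After move 8 (R):
1 0 8
4 3 7
6 2 5

After move 9 (R):
1 8 0
4 3 7
6 2 5

After move 10 (R):
1 8 0
4 3 7
6 2 5

After move 11 (R):
1 8 0
4 3 7
6 2 5

After move 12 (L):
1 0 8
4 3 7
6 2 5

Answer: 1 0 8
4 3 7
6 2 5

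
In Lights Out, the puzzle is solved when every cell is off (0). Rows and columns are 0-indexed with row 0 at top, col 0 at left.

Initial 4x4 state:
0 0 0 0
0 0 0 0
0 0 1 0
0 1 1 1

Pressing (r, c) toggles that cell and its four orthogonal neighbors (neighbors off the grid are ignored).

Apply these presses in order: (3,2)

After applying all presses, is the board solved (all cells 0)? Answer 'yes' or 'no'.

Answer: yes

Derivation:
After press 1 at (3,2):
0 0 0 0
0 0 0 0
0 0 0 0
0 0 0 0

Lights still on: 0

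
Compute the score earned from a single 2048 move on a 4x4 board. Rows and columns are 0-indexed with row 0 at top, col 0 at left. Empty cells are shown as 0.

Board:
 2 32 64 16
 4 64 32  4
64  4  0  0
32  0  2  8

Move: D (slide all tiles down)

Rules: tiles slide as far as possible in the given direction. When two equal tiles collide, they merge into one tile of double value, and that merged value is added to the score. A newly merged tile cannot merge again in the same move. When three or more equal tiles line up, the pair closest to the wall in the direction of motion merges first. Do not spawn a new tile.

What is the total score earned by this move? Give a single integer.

Slide down:
col 0: [2, 4, 64, 32] -> [2, 4, 64, 32]  score +0 (running 0)
col 1: [32, 64, 4, 0] -> [0, 32, 64, 4]  score +0 (running 0)
col 2: [64, 32, 0, 2] -> [0, 64, 32, 2]  score +0 (running 0)
col 3: [16, 4, 0, 8] -> [0, 16, 4, 8]  score +0 (running 0)
Board after move:
 2  0  0  0
 4 32 64 16
64 64 32  4
32  4  2  8

Answer: 0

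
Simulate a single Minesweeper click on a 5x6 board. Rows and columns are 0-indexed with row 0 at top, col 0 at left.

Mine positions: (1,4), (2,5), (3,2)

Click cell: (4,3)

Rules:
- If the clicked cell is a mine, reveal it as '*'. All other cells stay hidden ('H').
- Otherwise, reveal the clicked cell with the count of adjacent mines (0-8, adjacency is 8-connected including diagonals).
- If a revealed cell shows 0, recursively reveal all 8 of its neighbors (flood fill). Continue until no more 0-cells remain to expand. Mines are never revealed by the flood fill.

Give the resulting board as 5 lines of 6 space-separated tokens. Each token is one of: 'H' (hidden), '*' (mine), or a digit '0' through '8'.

H H H H H H
H H H H H H
H H H H H H
H H H H H H
H H H 1 H H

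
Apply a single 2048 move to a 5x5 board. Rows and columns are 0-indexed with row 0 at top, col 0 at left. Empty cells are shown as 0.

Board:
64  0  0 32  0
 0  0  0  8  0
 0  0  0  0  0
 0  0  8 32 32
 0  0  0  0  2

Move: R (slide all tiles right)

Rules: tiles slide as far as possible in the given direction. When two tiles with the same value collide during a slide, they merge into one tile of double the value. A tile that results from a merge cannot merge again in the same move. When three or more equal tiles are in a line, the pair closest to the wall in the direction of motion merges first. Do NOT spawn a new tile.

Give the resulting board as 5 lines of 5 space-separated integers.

Answer:  0  0  0 64 32
 0  0  0  0  8
 0  0  0  0  0
 0  0  0  8 64
 0  0  0  0  2

Derivation:
Slide right:
row 0: [64, 0, 0, 32, 0] -> [0, 0, 0, 64, 32]
row 1: [0, 0, 0, 8, 0] -> [0, 0, 0, 0, 8]
row 2: [0, 0, 0, 0, 0] -> [0, 0, 0, 0, 0]
row 3: [0, 0, 8, 32, 32] -> [0, 0, 0, 8, 64]
row 4: [0, 0, 0, 0, 2] -> [0, 0, 0, 0, 2]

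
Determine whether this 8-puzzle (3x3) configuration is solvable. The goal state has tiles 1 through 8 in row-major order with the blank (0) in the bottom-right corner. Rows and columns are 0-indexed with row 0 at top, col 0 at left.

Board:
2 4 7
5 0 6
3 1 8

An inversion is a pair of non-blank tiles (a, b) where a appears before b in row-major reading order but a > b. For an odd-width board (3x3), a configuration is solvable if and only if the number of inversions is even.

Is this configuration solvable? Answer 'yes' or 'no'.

Answer: yes

Derivation:
Inversions (pairs i<j in row-major order where tile[i] > tile[j] > 0): 12
12 is even, so the puzzle is solvable.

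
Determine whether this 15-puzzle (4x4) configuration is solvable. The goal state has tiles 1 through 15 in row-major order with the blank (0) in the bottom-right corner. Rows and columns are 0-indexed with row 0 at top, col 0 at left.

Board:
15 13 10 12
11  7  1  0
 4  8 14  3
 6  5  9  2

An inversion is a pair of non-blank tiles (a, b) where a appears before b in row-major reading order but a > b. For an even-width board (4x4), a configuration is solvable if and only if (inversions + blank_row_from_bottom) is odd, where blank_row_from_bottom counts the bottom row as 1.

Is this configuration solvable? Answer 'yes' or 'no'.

Inversions: 76
Blank is in row 1 (0-indexed from top), which is row 3 counting from the bottom (bottom = 1).
76 + 3 = 79, which is odd, so the puzzle is solvable.

Answer: yes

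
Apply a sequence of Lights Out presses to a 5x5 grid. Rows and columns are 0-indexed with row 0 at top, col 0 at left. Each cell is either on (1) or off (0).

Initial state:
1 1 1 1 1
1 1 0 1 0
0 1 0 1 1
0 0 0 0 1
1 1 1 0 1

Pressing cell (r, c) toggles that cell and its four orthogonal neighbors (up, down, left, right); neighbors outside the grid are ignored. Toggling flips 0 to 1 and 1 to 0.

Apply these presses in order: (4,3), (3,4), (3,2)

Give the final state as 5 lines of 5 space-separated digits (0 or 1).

Answer: 1 1 1 1 1
1 1 0 1 0
0 1 1 1 0
0 1 1 1 0
1 1 1 1 1

Derivation:
After press 1 at (4,3):
1 1 1 1 1
1 1 0 1 0
0 1 0 1 1
0 0 0 1 1
1 1 0 1 0

After press 2 at (3,4):
1 1 1 1 1
1 1 0 1 0
0 1 0 1 0
0 0 0 0 0
1 1 0 1 1

After press 3 at (3,2):
1 1 1 1 1
1 1 0 1 0
0 1 1 1 0
0 1 1 1 0
1 1 1 1 1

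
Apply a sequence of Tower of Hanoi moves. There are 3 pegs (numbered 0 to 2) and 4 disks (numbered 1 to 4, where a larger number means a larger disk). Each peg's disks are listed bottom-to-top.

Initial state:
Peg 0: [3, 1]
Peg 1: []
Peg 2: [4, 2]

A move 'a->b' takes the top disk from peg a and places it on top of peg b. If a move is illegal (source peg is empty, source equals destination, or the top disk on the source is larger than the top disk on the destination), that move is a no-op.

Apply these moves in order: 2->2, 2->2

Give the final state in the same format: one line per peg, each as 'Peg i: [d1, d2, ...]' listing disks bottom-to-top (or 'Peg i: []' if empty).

Answer: Peg 0: [3, 1]
Peg 1: []
Peg 2: [4, 2]

Derivation:
After move 1 (2->2):
Peg 0: [3, 1]
Peg 1: []
Peg 2: [4, 2]

After move 2 (2->2):
Peg 0: [3, 1]
Peg 1: []
Peg 2: [4, 2]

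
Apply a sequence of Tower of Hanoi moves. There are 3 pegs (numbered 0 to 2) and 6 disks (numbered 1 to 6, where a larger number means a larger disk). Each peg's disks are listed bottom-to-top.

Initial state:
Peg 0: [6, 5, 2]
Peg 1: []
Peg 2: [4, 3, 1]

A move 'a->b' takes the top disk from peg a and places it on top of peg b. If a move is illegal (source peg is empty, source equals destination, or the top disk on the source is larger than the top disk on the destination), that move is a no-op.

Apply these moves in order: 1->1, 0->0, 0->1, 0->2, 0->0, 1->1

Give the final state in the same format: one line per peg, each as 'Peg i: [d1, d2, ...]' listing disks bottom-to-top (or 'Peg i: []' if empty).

After move 1 (1->1):
Peg 0: [6, 5, 2]
Peg 1: []
Peg 2: [4, 3, 1]

After move 2 (0->0):
Peg 0: [6, 5, 2]
Peg 1: []
Peg 2: [4, 3, 1]

After move 3 (0->1):
Peg 0: [6, 5]
Peg 1: [2]
Peg 2: [4, 3, 1]

After move 4 (0->2):
Peg 0: [6, 5]
Peg 1: [2]
Peg 2: [4, 3, 1]

After move 5 (0->0):
Peg 0: [6, 5]
Peg 1: [2]
Peg 2: [4, 3, 1]

After move 6 (1->1):
Peg 0: [6, 5]
Peg 1: [2]
Peg 2: [4, 3, 1]

Answer: Peg 0: [6, 5]
Peg 1: [2]
Peg 2: [4, 3, 1]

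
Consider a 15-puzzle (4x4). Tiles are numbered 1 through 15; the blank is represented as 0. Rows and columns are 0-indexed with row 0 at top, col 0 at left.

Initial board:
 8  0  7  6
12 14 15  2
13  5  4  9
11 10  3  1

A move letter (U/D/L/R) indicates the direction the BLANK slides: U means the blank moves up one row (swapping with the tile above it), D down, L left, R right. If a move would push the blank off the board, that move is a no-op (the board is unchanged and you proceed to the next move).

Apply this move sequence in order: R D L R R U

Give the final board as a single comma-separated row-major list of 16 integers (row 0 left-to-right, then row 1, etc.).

Answer: 8, 7, 15, 0, 12, 14, 2, 6, 13, 5, 4, 9, 11, 10, 3, 1

Derivation:
After move 1 (R):
 8  7  0  6
12 14 15  2
13  5  4  9
11 10  3  1

After move 2 (D):
 8  7 15  6
12 14  0  2
13  5  4  9
11 10  3  1

After move 3 (L):
 8  7 15  6
12  0 14  2
13  5  4  9
11 10  3  1

After move 4 (R):
 8  7 15  6
12 14  0  2
13  5  4  9
11 10  3  1

After move 5 (R):
 8  7 15  6
12 14  2  0
13  5  4  9
11 10  3  1

After move 6 (U):
 8  7 15  0
12 14  2  6
13  5  4  9
11 10  3  1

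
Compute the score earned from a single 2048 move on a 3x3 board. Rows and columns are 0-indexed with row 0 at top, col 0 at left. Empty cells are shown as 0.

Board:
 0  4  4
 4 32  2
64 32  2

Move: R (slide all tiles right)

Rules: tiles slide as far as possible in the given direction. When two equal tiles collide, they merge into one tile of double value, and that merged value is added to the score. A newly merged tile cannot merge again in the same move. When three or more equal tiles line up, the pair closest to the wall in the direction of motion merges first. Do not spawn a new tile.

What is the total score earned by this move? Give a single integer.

Answer: 8

Derivation:
Slide right:
row 0: [0, 4, 4] -> [0, 0, 8]  score +8 (running 8)
row 1: [4, 32, 2] -> [4, 32, 2]  score +0 (running 8)
row 2: [64, 32, 2] -> [64, 32, 2]  score +0 (running 8)
Board after move:
 0  0  8
 4 32  2
64 32  2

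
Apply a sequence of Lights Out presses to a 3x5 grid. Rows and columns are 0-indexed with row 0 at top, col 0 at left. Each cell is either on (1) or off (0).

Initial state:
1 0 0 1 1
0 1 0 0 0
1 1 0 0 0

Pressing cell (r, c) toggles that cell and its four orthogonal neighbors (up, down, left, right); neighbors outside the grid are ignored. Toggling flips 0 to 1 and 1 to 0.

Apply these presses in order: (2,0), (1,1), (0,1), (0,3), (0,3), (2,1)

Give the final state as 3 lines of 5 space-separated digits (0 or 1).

After press 1 at (2,0):
1 0 0 1 1
1 1 0 0 0
0 0 0 0 0

After press 2 at (1,1):
1 1 0 1 1
0 0 1 0 0
0 1 0 0 0

After press 3 at (0,1):
0 0 1 1 1
0 1 1 0 0
0 1 0 0 0

After press 4 at (0,3):
0 0 0 0 0
0 1 1 1 0
0 1 0 0 0

After press 5 at (0,3):
0 0 1 1 1
0 1 1 0 0
0 1 0 0 0

After press 6 at (2,1):
0 0 1 1 1
0 0 1 0 0
1 0 1 0 0

Answer: 0 0 1 1 1
0 0 1 0 0
1 0 1 0 0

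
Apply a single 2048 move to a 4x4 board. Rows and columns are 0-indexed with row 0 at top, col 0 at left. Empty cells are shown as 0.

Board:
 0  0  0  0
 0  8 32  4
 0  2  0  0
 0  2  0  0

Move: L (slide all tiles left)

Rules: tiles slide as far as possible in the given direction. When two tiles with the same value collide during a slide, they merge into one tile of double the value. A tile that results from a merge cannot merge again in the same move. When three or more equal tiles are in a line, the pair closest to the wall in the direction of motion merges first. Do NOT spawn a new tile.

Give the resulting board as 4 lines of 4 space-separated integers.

Slide left:
row 0: [0, 0, 0, 0] -> [0, 0, 0, 0]
row 1: [0, 8, 32, 4] -> [8, 32, 4, 0]
row 2: [0, 2, 0, 0] -> [2, 0, 0, 0]
row 3: [0, 2, 0, 0] -> [2, 0, 0, 0]

Answer:  0  0  0  0
 8 32  4  0
 2  0  0  0
 2  0  0  0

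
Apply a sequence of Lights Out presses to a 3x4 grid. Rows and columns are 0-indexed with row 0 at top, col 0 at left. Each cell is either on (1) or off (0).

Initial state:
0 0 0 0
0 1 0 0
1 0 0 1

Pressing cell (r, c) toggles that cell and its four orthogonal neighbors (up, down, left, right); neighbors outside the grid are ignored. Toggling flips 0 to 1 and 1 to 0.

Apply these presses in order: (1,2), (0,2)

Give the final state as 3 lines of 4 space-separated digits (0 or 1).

Answer: 0 1 0 1
0 0 0 1
1 0 1 1

Derivation:
After press 1 at (1,2):
0 0 1 0
0 0 1 1
1 0 1 1

After press 2 at (0,2):
0 1 0 1
0 0 0 1
1 0 1 1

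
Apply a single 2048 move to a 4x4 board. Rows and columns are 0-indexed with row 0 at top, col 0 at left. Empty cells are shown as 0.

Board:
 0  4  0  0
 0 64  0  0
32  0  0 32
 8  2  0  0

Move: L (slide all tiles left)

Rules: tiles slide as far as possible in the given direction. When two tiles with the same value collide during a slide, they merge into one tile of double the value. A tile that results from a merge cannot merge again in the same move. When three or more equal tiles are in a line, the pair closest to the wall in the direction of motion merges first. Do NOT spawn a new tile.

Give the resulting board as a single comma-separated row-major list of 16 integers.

Answer: 4, 0, 0, 0, 64, 0, 0, 0, 64, 0, 0, 0, 8, 2, 0, 0

Derivation:
Slide left:
row 0: [0, 4, 0, 0] -> [4, 0, 0, 0]
row 1: [0, 64, 0, 0] -> [64, 0, 0, 0]
row 2: [32, 0, 0, 32] -> [64, 0, 0, 0]
row 3: [8, 2, 0, 0] -> [8, 2, 0, 0]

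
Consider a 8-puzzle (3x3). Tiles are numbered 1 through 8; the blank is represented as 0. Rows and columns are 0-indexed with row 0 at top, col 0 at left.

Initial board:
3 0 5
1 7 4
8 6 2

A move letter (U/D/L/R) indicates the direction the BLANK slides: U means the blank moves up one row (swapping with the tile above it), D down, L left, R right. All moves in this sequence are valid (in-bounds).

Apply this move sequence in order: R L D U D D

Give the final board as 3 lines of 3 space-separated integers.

After move 1 (R):
3 5 0
1 7 4
8 6 2

After move 2 (L):
3 0 5
1 7 4
8 6 2

After move 3 (D):
3 7 5
1 0 4
8 6 2

After move 4 (U):
3 0 5
1 7 4
8 6 2

After move 5 (D):
3 7 5
1 0 4
8 6 2

After move 6 (D):
3 7 5
1 6 4
8 0 2

Answer: 3 7 5
1 6 4
8 0 2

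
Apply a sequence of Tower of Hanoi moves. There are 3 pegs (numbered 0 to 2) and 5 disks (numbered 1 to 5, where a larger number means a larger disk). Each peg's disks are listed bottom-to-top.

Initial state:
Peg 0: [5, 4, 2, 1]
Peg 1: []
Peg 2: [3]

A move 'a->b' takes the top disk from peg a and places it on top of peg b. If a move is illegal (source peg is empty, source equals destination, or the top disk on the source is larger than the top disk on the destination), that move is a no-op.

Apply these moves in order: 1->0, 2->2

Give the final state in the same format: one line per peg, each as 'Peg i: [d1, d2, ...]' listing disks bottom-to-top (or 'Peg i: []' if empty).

Answer: Peg 0: [5, 4, 2, 1]
Peg 1: []
Peg 2: [3]

Derivation:
After move 1 (1->0):
Peg 0: [5, 4, 2, 1]
Peg 1: []
Peg 2: [3]

After move 2 (2->2):
Peg 0: [5, 4, 2, 1]
Peg 1: []
Peg 2: [3]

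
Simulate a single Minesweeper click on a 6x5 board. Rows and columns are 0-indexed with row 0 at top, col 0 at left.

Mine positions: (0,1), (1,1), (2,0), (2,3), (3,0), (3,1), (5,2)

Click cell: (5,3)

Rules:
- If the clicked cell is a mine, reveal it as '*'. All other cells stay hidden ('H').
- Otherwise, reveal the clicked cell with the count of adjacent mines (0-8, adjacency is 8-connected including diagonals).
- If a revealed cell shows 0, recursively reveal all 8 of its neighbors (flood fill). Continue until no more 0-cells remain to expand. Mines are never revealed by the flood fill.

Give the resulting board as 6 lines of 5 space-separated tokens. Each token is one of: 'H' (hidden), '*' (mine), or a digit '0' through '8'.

H H H H H
H H H H H
H H H H H
H H H H H
H H H H H
H H H 1 H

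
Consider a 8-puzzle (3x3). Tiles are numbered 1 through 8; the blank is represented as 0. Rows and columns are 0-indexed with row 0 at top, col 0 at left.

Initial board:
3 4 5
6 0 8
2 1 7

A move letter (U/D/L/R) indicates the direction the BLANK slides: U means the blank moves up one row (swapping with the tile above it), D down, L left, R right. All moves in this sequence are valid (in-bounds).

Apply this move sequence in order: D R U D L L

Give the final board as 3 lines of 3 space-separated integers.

Answer: 3 4 5
6 1 8
0 2 7

Derivation:
After move 1 (D):
3 4 5
6 1 8
2 0 7

After move 2 (R):
3 4 5
6 1 8
2 7 0

After move 3 (U):
3 4 5
6 1 0
2 7 8

After move 4 (D):
3 4 5
6 1 8
2 7 0

After move 5 (L):
3 4 5
6 1 8
2 0 7

After move 6 (L):
3 4 5
6 1 8
0 2 7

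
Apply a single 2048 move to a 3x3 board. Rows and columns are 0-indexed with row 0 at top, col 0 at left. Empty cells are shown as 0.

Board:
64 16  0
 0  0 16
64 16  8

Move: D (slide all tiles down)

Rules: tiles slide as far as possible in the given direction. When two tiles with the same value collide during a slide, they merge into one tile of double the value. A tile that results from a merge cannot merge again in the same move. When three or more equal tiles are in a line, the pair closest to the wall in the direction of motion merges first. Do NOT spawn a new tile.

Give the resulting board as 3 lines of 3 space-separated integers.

Answer:   0   0   0
  0   0  16
128  32   8

Derivation:
Slide down:
col 0: [64, 0, 64] -> [0, 0, 128]
col 1: [16, 0, 16] -> [0, 0, 32]
col 2: [0, 16, 8] -> [0, 16, 8]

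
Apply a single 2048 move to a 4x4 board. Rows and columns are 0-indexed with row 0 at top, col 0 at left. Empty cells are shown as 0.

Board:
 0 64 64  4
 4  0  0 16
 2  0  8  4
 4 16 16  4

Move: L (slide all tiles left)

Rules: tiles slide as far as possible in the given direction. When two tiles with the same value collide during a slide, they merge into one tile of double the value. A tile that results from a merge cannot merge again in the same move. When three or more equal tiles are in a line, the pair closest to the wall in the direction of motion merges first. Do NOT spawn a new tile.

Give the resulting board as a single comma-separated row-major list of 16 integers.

Slide left:
row 0: [0, 64, 64, 4] -> [128, 4, 0, 0]
row 1: [4, 0, 0, 16] -> [4, 16, 0, 0]
row 2: [2, 0, 8, 4] -> [2, 8, 4, 0]
row 3: [4, 16, 16, 4] -> [4, 32, 4, 0]

Answer: 128, 4, 0, 0, 4, 16, 0, 0, 2, 8, 4, 0, 4, 32, 4, 0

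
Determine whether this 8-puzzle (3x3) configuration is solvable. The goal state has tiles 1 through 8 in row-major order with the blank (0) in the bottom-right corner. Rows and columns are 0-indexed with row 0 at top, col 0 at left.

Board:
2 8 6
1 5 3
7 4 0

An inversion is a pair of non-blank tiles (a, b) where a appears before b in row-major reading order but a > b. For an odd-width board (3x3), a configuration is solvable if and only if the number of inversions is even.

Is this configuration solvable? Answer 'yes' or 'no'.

Answer: yes

Derivation:
Inversions (pairs i<j in row-major order where tile[i] > tile[j] > 0): 14
14 is even, so the puzzle is solvable.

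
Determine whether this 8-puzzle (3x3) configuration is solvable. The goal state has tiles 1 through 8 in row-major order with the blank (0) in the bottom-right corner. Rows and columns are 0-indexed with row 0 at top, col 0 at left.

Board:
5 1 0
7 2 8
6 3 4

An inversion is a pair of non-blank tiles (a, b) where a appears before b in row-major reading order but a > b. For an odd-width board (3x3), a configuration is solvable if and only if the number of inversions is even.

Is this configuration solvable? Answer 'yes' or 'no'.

Inversions (pairs i<j in row-major order where tile[i] > tile[j] > 0): 13
13 is odd, so the puzzle is not solvable.

Answer: no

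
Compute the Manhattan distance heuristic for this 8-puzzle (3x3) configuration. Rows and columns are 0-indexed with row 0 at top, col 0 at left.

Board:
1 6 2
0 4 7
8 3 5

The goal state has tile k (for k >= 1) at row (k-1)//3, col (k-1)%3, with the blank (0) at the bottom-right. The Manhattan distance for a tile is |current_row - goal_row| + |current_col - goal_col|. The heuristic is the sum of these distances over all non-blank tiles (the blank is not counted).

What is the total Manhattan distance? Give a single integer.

Answer: 13

Derivation:
Tile 1: at (0,0), goal (0,0), distance |0-0|+|0-0| = 0
Tile 6: at (0,1), goal (1,2), distance |0-1|+|1-2| = 2
Tile 2: at (0,2), goal (0,1), distance |0-0|+|2-1| = 1
Tile 4: at (1,1), goal (1,0), distance |1-1|+|1-0| = 1
Tile 7: at (1,2), goal (2,0), distance |1-2|+|2-0| = 3
Tile 8: at (2,0), goal (2,1), distance |2-2|+|0-1| = 1
Tile 3: at (2,1), goal (0,2), distance |2-0|+|1-2| = 3
Tile 5: at (2,2), goal (1,1), distance |2-1|+|2-1| = 2
Sum: 0 + 2 + 1 + 1 + 3 + 1 + 3 + 2 = 13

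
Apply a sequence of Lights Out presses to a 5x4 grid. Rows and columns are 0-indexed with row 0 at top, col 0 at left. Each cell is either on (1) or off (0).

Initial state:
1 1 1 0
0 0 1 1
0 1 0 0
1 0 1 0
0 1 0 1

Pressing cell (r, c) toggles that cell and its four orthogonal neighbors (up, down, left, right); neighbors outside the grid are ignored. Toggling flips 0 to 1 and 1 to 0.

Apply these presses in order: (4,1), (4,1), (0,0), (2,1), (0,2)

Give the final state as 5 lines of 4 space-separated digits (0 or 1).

Answer: 0 1 0 1
1 1 0 1
1 0 1 0
1 1 1 0
0 1 0 1

Derivation:
After press 1 at (4,1):
1 1 1 0
0 0 1 1
0 1 0 0
1 1 1 0
1 0 1 1

After press 2 at (4,1):
1 1 1 0
0 0 1 1
0 1 0 0
1 0 1 0
0 1 0 1

After press 3 at (0,0):
0 0 1 0
1 0 1 1
0 1 0 0
1 0 1 0
0 1 0 1

After press 4 at (2,1):
0 0 1 0
1 1 1 1
1 0 1 0
1 1 1 0
0 1 0 1

After press 5 at (0,2):
0 1 0 1
1 1 0 1
1 0 1 0
1 1 1 0
0 1 0 1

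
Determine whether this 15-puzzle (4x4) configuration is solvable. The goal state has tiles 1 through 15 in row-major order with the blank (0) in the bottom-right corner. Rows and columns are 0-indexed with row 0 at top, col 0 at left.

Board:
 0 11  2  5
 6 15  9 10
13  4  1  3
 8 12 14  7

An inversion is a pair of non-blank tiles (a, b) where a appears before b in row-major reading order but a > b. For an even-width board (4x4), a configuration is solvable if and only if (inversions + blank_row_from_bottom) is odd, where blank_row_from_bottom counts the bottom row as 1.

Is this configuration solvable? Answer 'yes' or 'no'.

Answer: no

Derivation:
Inversions: 48
Blank is in row 0 (0-indexed from top), which is row 4 counting from the bottom (bottom = 1).
48 + 4 = 52, which is even, so the puzzle is not solvable.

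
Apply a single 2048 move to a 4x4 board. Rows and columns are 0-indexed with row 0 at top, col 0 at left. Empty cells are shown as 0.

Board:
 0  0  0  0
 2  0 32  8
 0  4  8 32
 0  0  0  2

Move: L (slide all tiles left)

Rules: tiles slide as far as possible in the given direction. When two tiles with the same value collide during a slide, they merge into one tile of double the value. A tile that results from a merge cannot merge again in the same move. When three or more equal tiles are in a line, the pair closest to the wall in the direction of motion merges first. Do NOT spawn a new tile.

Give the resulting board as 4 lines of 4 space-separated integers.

Answer:  0  0  0  0
 2 32  8  0
 4  8 32  0
 2  0  0  0

Derivation:
Slide left:
row 0: [0, 0, 0, 0] -> [0, 0, 0, 0]
row 1: [2, 0, 32, 8] -> [2, 32, 8, 0]
row 2: [0, 4, 8, 32] -> [4, 8, 32, 0]
row 3: [0, 0, 0, 2] -> [2, 0, 0, 0]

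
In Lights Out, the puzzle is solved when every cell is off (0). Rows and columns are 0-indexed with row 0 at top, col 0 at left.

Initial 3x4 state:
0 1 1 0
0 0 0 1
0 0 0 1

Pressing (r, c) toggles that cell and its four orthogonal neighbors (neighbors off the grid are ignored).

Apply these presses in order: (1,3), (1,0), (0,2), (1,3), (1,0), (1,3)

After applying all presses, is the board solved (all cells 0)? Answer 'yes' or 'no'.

After press 1 at (1,3):
0 1 1 1
0 0 1 0
0 0 0 0

After press 2 at (1,0):
1 1 1 1
1 1 1 0
1 0 0 0

After press 3 at (0,2):
1 0 0 0
1 1 0 0
1 0 0 0

After press 4 at (1,3):
1 0 0 1
1 1 1 1
1 0 0 1

After press 5 at (1,0):
0 0 0 1
0 0 1 1
0 0 0 1

After press 6 at (1,3):
0 0 0 0
0 0 0 0
0 0 0 0

Lights still on: 0

Answer: yes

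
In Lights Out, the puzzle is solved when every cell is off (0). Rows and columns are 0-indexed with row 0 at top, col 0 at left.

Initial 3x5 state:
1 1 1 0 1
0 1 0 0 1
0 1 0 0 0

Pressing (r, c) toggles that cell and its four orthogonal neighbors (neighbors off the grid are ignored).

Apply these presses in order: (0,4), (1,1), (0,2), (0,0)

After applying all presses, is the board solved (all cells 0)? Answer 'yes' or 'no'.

After press 1 at (0,4):
1 1 1 1 0
0 1 0 0 0
0 1 0 0 0

After press 2 at (1,1):
1 0 1 1 0
1 0 1 0 0
0 0 0 0 0

After press 3 at (0,2):
1 1 0 0 0
1 0 0 0 0
0 0 0 0 0

After press 4 at (0,0):
0 0 0 0 0
0 0 0 0 0
0 0 0 0 0

Lights still on: 0

Answer: yes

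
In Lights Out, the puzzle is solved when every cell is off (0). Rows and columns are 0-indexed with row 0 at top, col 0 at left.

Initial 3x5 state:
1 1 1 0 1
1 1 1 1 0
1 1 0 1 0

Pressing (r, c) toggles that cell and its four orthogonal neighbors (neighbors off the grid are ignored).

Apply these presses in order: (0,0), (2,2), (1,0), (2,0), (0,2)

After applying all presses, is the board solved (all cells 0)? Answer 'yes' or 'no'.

After press 1 at (0,0):
0 0 1 0 1
0 1 1 1 0
1 1 0 1 0

After press 2 at (2,2):
0 0 1 0 1
0 1 0 1 0
1 0 1 0 0

After press 3 at (1,0):
1 0 1 0 1
1 0 0 1 0
0 0 1 0 0

After press 4 at (2,0):
1 0 1 0 1
0 0 0 1 0
1 1 1 0 0

After press 5 at (0,2):
1 1 0 1 1
0 0 1 1 0
1 1 1 0 0

Lights still on: 9

Answer: no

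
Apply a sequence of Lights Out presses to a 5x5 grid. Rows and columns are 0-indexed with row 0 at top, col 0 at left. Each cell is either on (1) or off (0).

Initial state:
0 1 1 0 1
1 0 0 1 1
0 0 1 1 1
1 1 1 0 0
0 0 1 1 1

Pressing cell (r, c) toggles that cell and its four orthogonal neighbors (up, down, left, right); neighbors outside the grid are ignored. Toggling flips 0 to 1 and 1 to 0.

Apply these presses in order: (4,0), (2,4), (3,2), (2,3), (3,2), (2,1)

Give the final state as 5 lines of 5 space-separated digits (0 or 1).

After press 1 at (4,0):
0 1 1 0 1
1 0 0 1 1
0 0 1 1 1
0 1 1 0 0
1 1 1 1 1

After press 2 at (2,4):
0 1 1 0 1
1 0 0 1 0
0 0 1 0 0
0 1 1 0 1
1 1 1 1 1

After press 3 at (3,2):
0 1 1 0 1
1 0 0 1 0
0 0 0 0 0
0 0 0 1 1
1 1 0 1 1

After press 4 at (2,3):
0 1 1 0 1
1 0 0 0 0
0 0 1 1 1
0 0 0 0 1
1 1 0 1 1

After press 5 at (3,2):
0 1 1 0 1
1 0 0 0 0
0 0 0 1 1
0 1 1 1 1
1 1 1 1 1

After press 6 at (2,1):
0 1 1 0 1
1 1 0 0 0
1 1 1 1 1
0 0 1 1 1
1 1 1 1 1

Answer: 0 1 1 0 1
1 1 0 0 0
1 1 1 1 1
0 0 1 1 1
1 1 1 1 1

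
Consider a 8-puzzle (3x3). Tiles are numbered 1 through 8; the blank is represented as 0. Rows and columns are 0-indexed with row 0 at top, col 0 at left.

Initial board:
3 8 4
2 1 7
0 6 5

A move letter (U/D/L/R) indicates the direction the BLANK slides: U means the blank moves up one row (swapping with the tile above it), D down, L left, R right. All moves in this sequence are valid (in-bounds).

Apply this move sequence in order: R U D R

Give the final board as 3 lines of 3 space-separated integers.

Answer: 3 8 4
2 1 7
6 5 0

Derivation:
After move 1 (R):
3 8 4
2 1 7
6 0 5

After move 2 (U):
3 8 4
2 0 7
6 1 5

After move 3 (D):
3 8 4
2 1 7
6 0 5

After move 4 (R):
3 8 4
2 1 7
6 5 0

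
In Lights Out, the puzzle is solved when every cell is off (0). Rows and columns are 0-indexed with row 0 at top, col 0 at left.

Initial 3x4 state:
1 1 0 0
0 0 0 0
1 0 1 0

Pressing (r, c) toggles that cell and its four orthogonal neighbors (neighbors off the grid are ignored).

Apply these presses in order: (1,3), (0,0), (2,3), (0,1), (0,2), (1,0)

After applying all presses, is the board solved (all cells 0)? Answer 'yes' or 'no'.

Answer: yes

Derivation:
After press 1 at (1,3):
1 1 0 1
0 0 1 1
1 0 1 1

After press 2 at (0,0):
0 0 0 1
1 0 1 1
1 0 1 1

After press 3 at (2,3):
0 0 0 1
1 0 1 0
1 0 0 0

After press 4 at (0,1):
1 1 1 1
1 1 1 0
1 0 0 0

After press 5 at (0,2):
1 0 0 0
1 1 0 0
1 0 0 0

After press 6 at (1,0):
0 0 0 0
0 0 0 0
0 0 0 0

Lights still on: 0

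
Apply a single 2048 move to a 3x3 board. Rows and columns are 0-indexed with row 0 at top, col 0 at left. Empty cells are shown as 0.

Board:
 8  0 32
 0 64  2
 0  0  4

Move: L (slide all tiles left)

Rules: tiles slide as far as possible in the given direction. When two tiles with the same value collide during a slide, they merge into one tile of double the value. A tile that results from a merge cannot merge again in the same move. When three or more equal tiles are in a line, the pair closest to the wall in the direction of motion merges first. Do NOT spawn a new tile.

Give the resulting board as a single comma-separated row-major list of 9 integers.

Slide left:
row 0: [8, 0, 32] -> [8, 32, 0]
row 1: [0, 64, 2] -> [64, 2, 0]
row 2: [0, 0, 4] -> [4, 0, 0]

Answer: 8, 32, 0, 64, 2, 0, 4, 0, 0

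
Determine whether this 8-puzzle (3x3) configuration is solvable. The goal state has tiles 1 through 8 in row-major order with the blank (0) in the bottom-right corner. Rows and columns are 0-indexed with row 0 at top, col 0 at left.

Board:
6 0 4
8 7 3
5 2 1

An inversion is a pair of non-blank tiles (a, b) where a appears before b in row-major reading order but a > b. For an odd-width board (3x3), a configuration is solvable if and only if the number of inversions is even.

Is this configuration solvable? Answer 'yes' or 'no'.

Inversions (pairs i<j in row-major order where tile[i] > tile[j] > 0): 22
22 is even, so the puzzle is solvable.

Answer: yes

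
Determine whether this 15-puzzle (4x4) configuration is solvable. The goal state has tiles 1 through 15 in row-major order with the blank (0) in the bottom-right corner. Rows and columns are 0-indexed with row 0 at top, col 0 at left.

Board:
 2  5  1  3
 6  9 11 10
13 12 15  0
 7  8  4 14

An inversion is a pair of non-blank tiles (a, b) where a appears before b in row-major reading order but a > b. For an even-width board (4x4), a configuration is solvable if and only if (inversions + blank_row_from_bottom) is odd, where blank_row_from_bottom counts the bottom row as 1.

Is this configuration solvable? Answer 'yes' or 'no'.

Answer: no

Derivation:
Inversions: 28
Blank is in row 2 (0-indexed from top), which is row 2 counting from the bottom (bottom = 1).
28 + 2 = 30, which is even, so the puzzle is not solvable.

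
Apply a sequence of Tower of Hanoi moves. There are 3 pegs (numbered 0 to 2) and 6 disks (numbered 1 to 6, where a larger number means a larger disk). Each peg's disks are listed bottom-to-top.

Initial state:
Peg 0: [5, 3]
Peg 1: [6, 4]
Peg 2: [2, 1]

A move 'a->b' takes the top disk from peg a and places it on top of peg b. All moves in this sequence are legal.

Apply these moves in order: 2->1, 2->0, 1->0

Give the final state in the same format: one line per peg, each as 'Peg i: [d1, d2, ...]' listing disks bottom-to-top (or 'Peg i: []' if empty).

After move 1 (2->1):
Peg 0: [5, 3]
Peg 1: [6, 4, 1]
Peg 2: [2]

After move 2 (2->0):
Peg 0: [5, 3, 2]
Peg 1: [6, 4, 1]
Peg 2: []

After move 3 (1->0):
Peg 0: [5, 3, 2, 1]
Peg 1: [6, 4]
Peg 2: []

Answer: Peg 0: [5, 3, 2, 1]
Peg 1: [6, 4]
Peg 2: []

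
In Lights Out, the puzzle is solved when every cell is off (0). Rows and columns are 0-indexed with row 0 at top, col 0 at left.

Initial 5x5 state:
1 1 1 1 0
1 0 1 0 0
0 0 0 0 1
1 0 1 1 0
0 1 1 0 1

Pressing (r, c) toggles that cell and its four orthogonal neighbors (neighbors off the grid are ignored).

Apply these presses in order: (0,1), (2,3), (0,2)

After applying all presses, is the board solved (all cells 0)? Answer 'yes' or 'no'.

After press 1 at (0,1):
0 0 0 1 0
1 1 1 0 0
0 0 0 0 1
1 0 1 1 0
0 1 1 0 1

After press 2 at (2,3):
0 0 0 1 0
1 1 1 1 0
0 0 1 1 0
1 0 1 0 0
0 1 1 0 1

After press 3 at (0,2):
0 1 1 0 0
1 1 0 1 0
0 0 1 1 0
1 0 1 0 0
0 1 1 0 1

Lights still on: 12

Answer: no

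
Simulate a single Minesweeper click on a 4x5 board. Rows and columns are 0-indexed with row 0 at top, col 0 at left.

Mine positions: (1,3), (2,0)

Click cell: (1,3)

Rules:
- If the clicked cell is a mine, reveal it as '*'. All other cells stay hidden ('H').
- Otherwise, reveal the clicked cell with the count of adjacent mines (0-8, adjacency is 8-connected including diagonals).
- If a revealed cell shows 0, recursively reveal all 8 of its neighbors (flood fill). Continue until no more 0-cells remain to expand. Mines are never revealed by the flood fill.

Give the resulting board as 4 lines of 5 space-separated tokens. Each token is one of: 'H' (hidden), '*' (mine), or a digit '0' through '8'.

H H H H H
H H H * H
H H H H H
H H H H H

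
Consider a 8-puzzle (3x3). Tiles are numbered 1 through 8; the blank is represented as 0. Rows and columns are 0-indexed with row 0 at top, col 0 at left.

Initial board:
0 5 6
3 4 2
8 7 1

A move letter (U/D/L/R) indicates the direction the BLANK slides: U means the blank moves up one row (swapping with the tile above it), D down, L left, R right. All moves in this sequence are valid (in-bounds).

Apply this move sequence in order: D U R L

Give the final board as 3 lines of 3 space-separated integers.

After move 1 (D):
3 5 6
0 4 2
8 7 1

After move 2 (U):
0 5 6
3 4 2
8 7 1

After move 3 (R):
5 0 6
3 4 2
8 7 1

After move 4 (L):
0 5 6
3 4 2
8 7 1

Answer: 0 5 6
3 4 2
8 7 1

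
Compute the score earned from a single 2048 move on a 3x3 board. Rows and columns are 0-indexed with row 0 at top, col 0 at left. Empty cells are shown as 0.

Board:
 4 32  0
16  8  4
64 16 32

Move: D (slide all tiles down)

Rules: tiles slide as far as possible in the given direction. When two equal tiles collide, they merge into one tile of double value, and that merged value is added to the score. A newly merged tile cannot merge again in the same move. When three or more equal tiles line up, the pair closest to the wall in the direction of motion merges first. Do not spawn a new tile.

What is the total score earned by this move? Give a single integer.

Slide down:
col 0: [4, 16, 64] -> [4, 16, 64]  score +0 (running 0)
col 1: [32, 8, 16] -> [32, 8, 16]  score +0 (running 0)
col 2: [0, 4, 32] -> [0, 4, 32]  score +0 (running 0)
Board after move:
 4 32  0
16  8  4
64 16 32

Answer: 0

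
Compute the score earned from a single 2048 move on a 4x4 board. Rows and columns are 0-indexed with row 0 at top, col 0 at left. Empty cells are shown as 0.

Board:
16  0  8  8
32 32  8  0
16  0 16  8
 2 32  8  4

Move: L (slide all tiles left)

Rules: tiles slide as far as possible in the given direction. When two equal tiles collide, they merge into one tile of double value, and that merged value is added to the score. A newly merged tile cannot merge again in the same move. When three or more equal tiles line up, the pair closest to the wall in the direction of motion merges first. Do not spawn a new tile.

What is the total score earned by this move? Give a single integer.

Answer: 112

Derivation:
Slide left:
row 0: [16, 0, 8, 8] -> [16, 16, 0, 0]  score +16 (running 16)
row 1: [32, 32, 8, 0] -> [64, 8, 0, 0]  score +64 (running 80)
row 2: [16, 0, 16, 8] -> [32, 8, 0, 0]  score +32 (running 112)
row 3: [2, 32, 8, 4] -> [2, 32, 8, 4]  score +0 (running 112)
Board after move:
16 16  0  0
64  8  0  0
32  8  0  0
 2 32  8  4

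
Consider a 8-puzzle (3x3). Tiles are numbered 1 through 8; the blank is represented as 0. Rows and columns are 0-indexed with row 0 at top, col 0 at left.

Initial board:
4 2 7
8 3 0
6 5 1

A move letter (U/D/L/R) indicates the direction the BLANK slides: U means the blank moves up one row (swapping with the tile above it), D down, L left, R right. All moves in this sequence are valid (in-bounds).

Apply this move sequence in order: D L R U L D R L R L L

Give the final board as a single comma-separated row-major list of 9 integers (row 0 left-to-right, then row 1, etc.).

After move 1 (D):
4 2 7
8 3 1
6 5 0

After move 2 (L):
4 2 7
8 3 1
6 0 5

After move 3 (R):
4 2 7
8 3 1
6 5 0

After move 4 (U):
4 2 7
8 3 0
6 5 1

After move 5 (L):
4 2 7
8 0 3
6 5 1

After move 6 (D):
4 2 7
8 5 3
6 0 1

After move 7 (R):
4 2 7
8 5 3
6 1 0

After move 8 (L):
4 2 7
8 5 3
6 0 1

After move 9 (R):
4 2 7
8 5 3
6 1 0

After move 10 (L):
4 2 7
8 5 3
6 0 1

After move 11 (L):
4 2 7
8 5 3
0 6 1

Answer: 4, 2, 7, 8, 5, 3, 0, 6, 1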